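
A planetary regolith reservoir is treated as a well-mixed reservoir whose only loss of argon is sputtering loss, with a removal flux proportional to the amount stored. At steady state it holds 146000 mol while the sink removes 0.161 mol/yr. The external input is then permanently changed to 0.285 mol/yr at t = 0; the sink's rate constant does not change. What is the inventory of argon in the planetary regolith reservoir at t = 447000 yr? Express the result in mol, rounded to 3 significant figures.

190000 mol

The sink rate constant is k = F₀/M₀ = 0.161/146000 = 1.103×10^-6 yr⁻¹.
Solving dM/dt = F₁ − kM with M(0) = M₀ gives M(t) = F₁/k + (M₀ − F₁/k)·e^(−kt).
F₁/k = 0.285/1.103×10^-6 = 258450 mol; kt = 1.103×10^-6 × 447000 = 0.4929, e^(−kt) = 0.6108.
M(447000) = 258450 + (146000 − 258450) × 0.6108 = 258450 − 68690 = 189760 mol.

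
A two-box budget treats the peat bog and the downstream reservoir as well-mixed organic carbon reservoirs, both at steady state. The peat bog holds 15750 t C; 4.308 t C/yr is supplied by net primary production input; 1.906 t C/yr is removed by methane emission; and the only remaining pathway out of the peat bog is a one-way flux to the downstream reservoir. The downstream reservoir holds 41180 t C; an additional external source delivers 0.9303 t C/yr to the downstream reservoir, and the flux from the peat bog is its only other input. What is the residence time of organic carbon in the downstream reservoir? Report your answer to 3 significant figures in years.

Balance the peat bog: ΣF_in = 4.3080 t C/yr.
Flux to the downstream reservoir = ΣF_in − (1.906) = 2.4020 t C/yr.
Total input to the downstream reservoir = 2.4020 + 0.9303 = 3.3323 t C/yr; at steady state this equals its total output.
τ = M / F = 41180 / 3.3323 = 12360 yr.

12400 yr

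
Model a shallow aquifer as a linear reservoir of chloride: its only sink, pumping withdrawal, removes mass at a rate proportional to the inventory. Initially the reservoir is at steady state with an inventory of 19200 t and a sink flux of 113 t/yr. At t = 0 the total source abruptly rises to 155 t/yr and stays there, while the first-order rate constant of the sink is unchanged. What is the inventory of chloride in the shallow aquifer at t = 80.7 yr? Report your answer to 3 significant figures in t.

τ = M₀/F₀ = 19200/113 = 169.9 yr; rate constant k = 1/τ.
New steady state M_∞ = F₁/k = F₁·τ = 155 × 169.9 = 26336 t.
M(t) = M_∞ + (M₀ − M_∞)·e^(−t/τ); t/τ = 80.7/169.9 = 0.4750, so e^(−t/τ) = 0.6219.
M(t) = 26336 − 7136 × 0.6219 = 21898 t.

21900 t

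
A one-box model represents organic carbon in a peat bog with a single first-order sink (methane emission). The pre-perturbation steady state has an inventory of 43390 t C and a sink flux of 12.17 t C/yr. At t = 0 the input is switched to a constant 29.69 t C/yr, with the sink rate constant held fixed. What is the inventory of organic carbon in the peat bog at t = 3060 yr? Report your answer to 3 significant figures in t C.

79400 t C

τ = M₀/F₀ = 43390/12.17 = 3565 yr; rate constant k = 1/τ.
New steady state M_∞ = F₁/k = F₁·τ = 29.69 × 3565 = 105850 t C.
M(t) = M_∞ + (M₀ − M_∞)·e^(−t/τ); t/τ = 3060/3565 = 0.8583, so e^(−t/τ) = 0.4239.
M(t) = 105850 − 62460 × 0.4239 = 79376 t C.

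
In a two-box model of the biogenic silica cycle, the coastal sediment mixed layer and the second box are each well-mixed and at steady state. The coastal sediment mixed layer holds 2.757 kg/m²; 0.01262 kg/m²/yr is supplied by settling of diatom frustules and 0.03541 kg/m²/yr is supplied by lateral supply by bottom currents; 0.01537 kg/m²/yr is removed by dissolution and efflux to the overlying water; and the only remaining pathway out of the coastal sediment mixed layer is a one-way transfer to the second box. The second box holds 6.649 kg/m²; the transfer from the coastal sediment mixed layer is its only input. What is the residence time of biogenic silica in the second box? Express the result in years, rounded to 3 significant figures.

Balance the coastal sediment mixed layer: ΣF_in = 0.01262 + 0.03541 = 0.048030 kg/m²/yr.
Transfer to the second box = ΣF_in − (0.01537) = 0.032660 kg/m²/yr.
At steady state the output of the second box equals its input, 0.032660 kg/m²/yr.
τ = M / F = 6.649 / 0.032660 = 203.6 yr.

204 yr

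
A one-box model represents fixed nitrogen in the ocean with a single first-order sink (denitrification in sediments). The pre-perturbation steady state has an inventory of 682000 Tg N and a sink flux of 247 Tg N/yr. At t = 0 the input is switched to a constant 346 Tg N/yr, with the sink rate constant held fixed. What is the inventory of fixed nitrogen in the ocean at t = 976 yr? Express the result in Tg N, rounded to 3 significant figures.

763000 Tg N

τ = M₀/F₀ = 682000/247 = 2761 yr; rate constant k = 1/τ.
New steady state M_∞ = F₁/k = F₁·τ = 346 × 2761 = 955350 Tg N.
M(t) = M_∞ + (M₀ − M_∞)·e^(−t/τ); t/τ = 976/2761 = 0.3535, so e^(−t/τ) = 0.7022.
M(t) = 955350 − 273400 × 0.7022 = 763390 Tg N.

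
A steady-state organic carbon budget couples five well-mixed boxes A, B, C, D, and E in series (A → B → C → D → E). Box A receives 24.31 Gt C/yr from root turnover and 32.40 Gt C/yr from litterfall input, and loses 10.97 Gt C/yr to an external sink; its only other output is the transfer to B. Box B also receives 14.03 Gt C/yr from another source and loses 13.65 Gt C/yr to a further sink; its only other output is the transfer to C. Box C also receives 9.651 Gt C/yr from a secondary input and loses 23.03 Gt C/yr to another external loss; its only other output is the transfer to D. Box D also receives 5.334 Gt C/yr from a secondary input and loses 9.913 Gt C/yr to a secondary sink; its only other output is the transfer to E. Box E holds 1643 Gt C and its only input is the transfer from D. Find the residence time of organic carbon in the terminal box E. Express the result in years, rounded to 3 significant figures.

Box A: F(A→B) = (24.31 + 32.40) − 10.97 = 45.740 Gt C/yr.
Box B: F(B→C) = (45.740 + 14.03) − 13.65 = 46.120 Gt C/yr.
Box C: F(C→D) = (46.120 + 9.651) − 23.03 = 32.741 Gt C/yr.
Box D: F(D→E) = (32.741 + 5.334) − 9.913 = 28.162 Gt C/yr.
Box E throughput = its input = 28.162 Gt C/yr; τ = 1643 / 28.162 = 58.34 yr.

58.3 yr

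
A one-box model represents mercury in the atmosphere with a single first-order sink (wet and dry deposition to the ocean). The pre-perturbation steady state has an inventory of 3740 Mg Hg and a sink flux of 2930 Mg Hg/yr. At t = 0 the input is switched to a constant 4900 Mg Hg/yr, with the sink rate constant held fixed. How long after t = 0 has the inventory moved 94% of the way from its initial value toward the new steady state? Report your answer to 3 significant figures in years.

τ = M₀/F₀ = 3740/2930 = 1.276 yr.
The remaining gap fraction is e^(−t/τ); 94% covered ⇒ e^(−t/τ) = 0.0600.
t = −τ ln(0.0600) = 1.276 × 2.813 = 3.591 yr.

3.59 yr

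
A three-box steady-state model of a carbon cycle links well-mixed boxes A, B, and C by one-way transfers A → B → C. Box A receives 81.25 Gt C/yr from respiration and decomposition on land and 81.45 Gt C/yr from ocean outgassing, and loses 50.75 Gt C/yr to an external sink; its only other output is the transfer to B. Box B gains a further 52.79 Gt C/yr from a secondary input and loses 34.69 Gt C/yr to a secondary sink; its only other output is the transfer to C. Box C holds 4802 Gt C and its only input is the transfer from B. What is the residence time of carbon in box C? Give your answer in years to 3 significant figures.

Box A: F(A→B) = (81.25 + 81.45) − 50.75 = 111.95 Gt C/yr.
Box B: F(B→C) = (111.95 + 52.79) − 34.69 = 130.05 Gt C/yr.
Box C throughput = its input = 130.05 Gt C/yr; τ = 4802 / 130.05 = 36.92 yr.

36.9 yr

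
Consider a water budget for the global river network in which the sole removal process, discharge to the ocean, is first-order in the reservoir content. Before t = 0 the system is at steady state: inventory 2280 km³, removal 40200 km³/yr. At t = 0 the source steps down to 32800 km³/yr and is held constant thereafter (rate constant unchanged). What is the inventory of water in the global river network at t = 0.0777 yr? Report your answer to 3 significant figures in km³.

Residence time τ = M₀/F₀ = 0.05672 yr. The eventual steady state is M_∞ = M₀·(F₁/F₀) = 2280 × 32800/40200 = 1860.3 km³.
The anomaly ΔM(t) = M(t) − M_∞ decays as ΔM₀·e^(−t/τ) with ΔM₀ = 2280 − 1860.3 = 419.7 km³.
At t = 0.0777 yr, e^(−t/τ) = e^(−1.370) = 0.2541, so ΔM = 106.7 km³ and M = 1860.3 + 106.7 = 1967.0 km³.

1970 km³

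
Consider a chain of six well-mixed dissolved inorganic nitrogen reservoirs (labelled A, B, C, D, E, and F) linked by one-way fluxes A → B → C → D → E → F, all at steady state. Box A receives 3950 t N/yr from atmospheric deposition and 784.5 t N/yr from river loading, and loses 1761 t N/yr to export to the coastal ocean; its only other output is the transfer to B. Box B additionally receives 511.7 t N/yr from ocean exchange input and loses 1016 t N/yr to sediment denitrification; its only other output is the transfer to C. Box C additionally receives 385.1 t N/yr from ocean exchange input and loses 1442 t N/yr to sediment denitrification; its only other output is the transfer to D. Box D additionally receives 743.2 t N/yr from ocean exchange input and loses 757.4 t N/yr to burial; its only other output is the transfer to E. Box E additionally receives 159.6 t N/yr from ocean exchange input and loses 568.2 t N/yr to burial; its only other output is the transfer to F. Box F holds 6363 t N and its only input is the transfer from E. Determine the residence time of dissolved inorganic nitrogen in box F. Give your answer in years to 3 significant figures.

6.43 yr

Box A: F(A→B) = (3950 + 784.5) − 1761 = 2973.5 t N/yr.
Box B: F(B→C) = (2973.5 + 511.7) − 1016 = 2469.2 t N/yr.
Box C: F(C→D) = (2469.2 + 385.1) − 1442 = 1412.3 t N/yr.
Box D: F(D→E) = (1412.3 + 743.2) − 757.4 = 1398.1 t N/yr.
Box E: F(E→F) = (1398.1 + 159.6) − 568.2 = 989.50 t N/yr.
Box F throughput = its input = 989.50 t N/yr; τ = 6363 / 989.50 = 6.431 yr.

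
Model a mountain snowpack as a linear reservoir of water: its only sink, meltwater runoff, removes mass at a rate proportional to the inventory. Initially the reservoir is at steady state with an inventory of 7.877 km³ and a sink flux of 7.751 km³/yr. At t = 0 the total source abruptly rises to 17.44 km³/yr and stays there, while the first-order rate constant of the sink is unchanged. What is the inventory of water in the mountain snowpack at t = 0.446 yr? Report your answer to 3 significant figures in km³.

11.4 km³

The sink rate constant is k = F₀/M₀ = 7.751/7.877 = 0.9840 yr⁻¹.
Solving dM/dt = F₁ − kM with M(0) = M₀ gives M(t) = F₁/k + (M₀ − F₁/k)·e^(−kt).
F₁/k = 17.44/0.9840 = 17.724 km³; kt = 0.9840 × 0.446 = 0.4389, e^(−kt) = 0.6448.
M(0.446) = 17.724 + (7.877 − 17.724) × 0.6448 = 17.724 − 6.349 = 11.375 km³.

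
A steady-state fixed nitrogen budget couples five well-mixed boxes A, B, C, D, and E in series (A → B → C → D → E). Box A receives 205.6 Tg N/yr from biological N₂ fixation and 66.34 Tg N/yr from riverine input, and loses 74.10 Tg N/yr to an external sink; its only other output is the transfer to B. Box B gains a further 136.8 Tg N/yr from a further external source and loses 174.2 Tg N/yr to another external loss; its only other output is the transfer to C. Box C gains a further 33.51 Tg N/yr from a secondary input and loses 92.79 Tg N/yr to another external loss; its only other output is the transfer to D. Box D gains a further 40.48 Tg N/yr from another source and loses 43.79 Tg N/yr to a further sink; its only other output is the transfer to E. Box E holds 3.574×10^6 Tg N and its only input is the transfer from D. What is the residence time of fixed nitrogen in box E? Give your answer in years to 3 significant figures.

Box A: F(A→B) = (205.6 + 66.34) − 74.10 = 197.84 Tg N/yr.
Box B: F(B→C) = (197.84 + 136.8) − 174.2 = 160.44 Tg N/yr.
Box C: F(C→D) = (160.44 + 33.51) − 92.79 = 101.16 Tg N/yr.
Box D: F(D→E) = (101.16 + 40.48) − 43.79 = 97.850 Tg N/yr.
Box E throughput = its input = 97.850 Tg N/yr; τ = 3.574×10^6 / 97.850 = 36530 yr.

36500 yr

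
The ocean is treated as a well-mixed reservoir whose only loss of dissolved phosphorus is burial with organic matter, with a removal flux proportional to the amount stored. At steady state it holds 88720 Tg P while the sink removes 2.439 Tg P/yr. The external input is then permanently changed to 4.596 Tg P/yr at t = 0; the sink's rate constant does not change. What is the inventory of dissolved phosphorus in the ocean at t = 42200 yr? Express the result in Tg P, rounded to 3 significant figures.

The sink rate constant is k = F₀/M₀ = 2.439/88720 = 2.749×10^-5 yr⁻¹.
Solving dM/dt = F₁ − kM with M(0) = M₀ gives M(t) = F₁/k + (M₀ − F₁/k)·e^(−kt).
F₁/k = 4.596/2.749×10^-5 = 167180 Tg P; kt = 2.749×10^-5 × 42200 = 1.160, e^(−kt) = 0.3134.
M(42200) = 167180 + (88720 − 167180) × 0.3134 = 167180 − 24590 = 142590 Tg P.

143000 Tg P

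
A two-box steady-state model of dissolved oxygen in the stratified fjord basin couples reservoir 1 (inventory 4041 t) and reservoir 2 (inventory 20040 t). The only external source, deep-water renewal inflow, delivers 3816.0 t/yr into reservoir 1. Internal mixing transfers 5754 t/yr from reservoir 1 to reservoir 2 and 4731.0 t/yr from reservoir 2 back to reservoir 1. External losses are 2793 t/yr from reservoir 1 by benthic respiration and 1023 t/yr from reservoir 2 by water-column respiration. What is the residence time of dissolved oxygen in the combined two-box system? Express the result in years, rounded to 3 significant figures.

For the system as a whole, the A↔B exchange is internal and contributes nothing to the throughput; only the external sinks remove mass.
M_total = 4041 + 20040 = 24081 t.
ΣF_external_out = 2793 + 1023 = 3816.0 t/yr.
τ = M_total / ΣF_ext = 24081 / 3816.0 = 6.311 yr.

6.31 yr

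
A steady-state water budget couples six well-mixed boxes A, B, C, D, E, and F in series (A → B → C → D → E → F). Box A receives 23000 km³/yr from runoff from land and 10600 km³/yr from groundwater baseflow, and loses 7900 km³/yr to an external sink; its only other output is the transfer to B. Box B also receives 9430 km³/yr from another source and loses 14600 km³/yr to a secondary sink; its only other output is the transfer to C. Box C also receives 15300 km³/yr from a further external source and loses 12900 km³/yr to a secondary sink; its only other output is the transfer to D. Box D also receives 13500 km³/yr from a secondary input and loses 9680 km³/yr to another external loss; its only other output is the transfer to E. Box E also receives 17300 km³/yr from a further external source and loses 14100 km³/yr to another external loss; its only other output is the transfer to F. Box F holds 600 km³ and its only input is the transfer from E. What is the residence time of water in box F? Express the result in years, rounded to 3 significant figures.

0.0200 yr

Box A: F(A→B) = (23000 + 10600) − 7900 = 25700 km³/yr.
Box B: F(B→C) = (25700 + 9430) − 14600 = 20530 km³/yr.
Box C: F(C→D) = (20530 + 15300) − 12900 = 22930 km³/yr.
Box D: F(D→E) = (22930 + 13500) − 9680 = 26750 km³/yr.
Box E: F(E→F) = (26750 + 17300) − 14100 = 29950 km³/yr.
Box F throughput = its input = 29950 km³/yr; τ = 600 / 29950 = 0.02003 yr.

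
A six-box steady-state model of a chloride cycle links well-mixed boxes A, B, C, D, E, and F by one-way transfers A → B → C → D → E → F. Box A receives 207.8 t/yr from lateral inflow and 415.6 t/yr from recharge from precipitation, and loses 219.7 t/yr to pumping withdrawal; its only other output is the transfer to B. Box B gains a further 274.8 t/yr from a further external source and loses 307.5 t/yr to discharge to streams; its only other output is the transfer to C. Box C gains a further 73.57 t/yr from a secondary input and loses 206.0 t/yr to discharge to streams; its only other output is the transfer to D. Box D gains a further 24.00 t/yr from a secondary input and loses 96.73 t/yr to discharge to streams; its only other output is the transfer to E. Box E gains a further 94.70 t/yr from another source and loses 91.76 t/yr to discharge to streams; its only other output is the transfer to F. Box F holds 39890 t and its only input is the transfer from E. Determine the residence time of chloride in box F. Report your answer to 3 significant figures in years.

Box A: F(A→B) = (207.8 + 415.6) − 219.7 = 403.70 t/yr.
Box B: F(B→C) = (403.70 + 274.8) − 307.5 = 371.00 t/yr.
Box C: F(C→D) = (371.00 + 73.57) − 206.0 = 238.57 t/yr.
Box D: F(D→E) = (238.57 + 24.00) − 96.73 = 165.84 t/yr.
Box E: F(E→F) = (165.84 + 94.70) − 91.76 = 168.78 t/yr.
Box F throughput = its input = 168.78 t/yr; τ = 39890 / 168.78 = 236.3 yr.

236 yr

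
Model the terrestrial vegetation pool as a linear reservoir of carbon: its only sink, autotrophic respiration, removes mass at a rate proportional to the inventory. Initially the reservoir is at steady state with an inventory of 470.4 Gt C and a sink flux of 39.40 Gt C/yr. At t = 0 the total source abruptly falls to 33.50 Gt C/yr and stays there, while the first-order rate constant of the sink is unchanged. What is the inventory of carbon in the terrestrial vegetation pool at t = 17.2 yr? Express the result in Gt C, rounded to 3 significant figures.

The sink rate constant is k = F₀/M₀ = 39.40/470.4 = 0.08376 yr⁻¹.
Solving dM/dt = F₁ − kM with M(0) = M₀ gives M(t) = F₁/k + (M₀ − F₁/k)·e^(−kt).
F₁/k = 33.50/0.08376 = 399.96 Gt C; kt = 0.08376 × 17.2 = 1.441, e^(−kt) = 0.2368.
M(17.2) = 399.96 + (470.4 − 399.96) × 0.2368 = 399.96 + 16.68 = 416.64 Gt C.

417 Gt C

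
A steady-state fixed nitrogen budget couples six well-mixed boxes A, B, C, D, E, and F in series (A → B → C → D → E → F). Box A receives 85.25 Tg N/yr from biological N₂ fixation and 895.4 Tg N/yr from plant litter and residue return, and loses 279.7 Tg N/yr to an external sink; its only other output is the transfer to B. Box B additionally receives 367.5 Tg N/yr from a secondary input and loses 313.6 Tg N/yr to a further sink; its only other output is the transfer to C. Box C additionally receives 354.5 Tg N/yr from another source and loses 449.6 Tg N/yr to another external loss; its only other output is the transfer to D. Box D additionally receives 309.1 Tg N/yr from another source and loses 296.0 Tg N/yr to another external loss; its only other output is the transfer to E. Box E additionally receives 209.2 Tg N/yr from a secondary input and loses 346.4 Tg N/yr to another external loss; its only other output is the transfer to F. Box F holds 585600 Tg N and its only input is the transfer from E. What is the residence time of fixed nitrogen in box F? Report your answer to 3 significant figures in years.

Box A: F(A→B) = (85.25 + 895.4) − 279.7 = 700.95 Tg N/yr.
Box B: F(B→C) = (700.95 + 367.5) − 313.6 = 754.85 Tg N/yr.
Box C: F(C→D) = (754.85 + 354.5) − 449.6 = 659.75 Tg N/yr.
Box D: F(D→E) = (659.75 + 309.1) − 296.0 = 672.85 Tg N/yr.
Box E: F(E→F) = (672.85 + 209.2) − 346.4 = 535.65 Tg N/yr.
Box F throughput = its input = 535.65 Tg N/yr; τ = 585600 / 535.65 = 1093 yr.

1090 yr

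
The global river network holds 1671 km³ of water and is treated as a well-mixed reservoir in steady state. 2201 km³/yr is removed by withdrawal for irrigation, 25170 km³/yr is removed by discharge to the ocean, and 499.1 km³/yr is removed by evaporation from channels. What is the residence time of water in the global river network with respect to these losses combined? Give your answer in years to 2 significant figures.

0.060 yr

Total removal = 2201 + 25170 + 499.1 = 27870 km³/yr.
τ = M / ΣF_out = 1671 / 27870 = 0.05996 yr.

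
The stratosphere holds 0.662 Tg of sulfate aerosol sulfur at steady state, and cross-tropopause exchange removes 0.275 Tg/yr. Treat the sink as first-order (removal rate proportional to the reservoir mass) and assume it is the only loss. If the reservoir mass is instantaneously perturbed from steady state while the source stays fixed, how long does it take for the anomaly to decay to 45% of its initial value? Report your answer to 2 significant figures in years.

1.9 yr

For a linear reservoir the anomaly decays as exp(−t/τ) with τ = M/F = 0.662/0.275 = 2.407 yr.
exp(−t/τ) = 0.45 ⇒ t = −τ ln(0.45) = 2.407 × 0.7985 = 1.922 yr.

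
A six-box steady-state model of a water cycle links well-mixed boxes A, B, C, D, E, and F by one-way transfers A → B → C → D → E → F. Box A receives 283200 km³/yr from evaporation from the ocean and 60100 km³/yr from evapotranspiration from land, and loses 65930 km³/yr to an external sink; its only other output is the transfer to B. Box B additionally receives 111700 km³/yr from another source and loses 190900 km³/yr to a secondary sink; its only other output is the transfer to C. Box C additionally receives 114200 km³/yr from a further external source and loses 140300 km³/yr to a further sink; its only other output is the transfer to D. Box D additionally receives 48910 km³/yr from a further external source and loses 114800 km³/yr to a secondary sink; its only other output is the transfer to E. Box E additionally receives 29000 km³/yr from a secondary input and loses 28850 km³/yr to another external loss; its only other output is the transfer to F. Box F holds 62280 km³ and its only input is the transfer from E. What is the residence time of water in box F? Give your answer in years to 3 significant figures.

Box A: F(A→B) = (283200 + 60100) − 65930 = 277370 km³/yr.
Box B: F(B→C) = (277370 + 111700) − 190900 = 198170 km³/yr.
Box C: F(C→D) = (198170 + 114200) − 140300 = 172070 km³/yr.
Box D: F(D→E) = (172070 + 48910) − 114800 = 106180 km³/yr.
Box E: F(E→F) = (106180 + 29000) − 28850 = 106330 km³/yr.
Box F throughput = its input = 106330 km³/yr; τ = 62280 / 106330 = 0.5857 yr.

0.586 yr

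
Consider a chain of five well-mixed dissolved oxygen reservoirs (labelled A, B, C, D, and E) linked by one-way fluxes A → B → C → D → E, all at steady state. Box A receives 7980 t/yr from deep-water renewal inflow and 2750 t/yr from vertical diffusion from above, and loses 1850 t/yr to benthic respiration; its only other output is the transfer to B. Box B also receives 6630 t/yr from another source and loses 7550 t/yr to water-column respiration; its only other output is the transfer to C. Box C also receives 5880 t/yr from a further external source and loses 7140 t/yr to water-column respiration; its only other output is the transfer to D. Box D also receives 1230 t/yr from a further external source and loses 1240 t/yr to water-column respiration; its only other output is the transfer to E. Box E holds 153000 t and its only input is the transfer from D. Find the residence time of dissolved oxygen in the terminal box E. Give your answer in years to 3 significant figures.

Box A: F(A→B) = (7980 + 2750) − 1850 = 8880.0 t/yr.
Box B: F(B→C) = (8880.0 + 6630) − 7550 = 7960.0 t/yr.
Box C: F(C→D) = (7960.0 + 5880) − 7140 = 6700.0 t/yr.
Box D: F(D→E) = (6700.0 + 1230) − 1240 = 6690.0 t/yr.
Box E throughput = its input = 6690.0 t/yr; τ = 153000 / 6690.0 = 22.87 yr.

22.9 yr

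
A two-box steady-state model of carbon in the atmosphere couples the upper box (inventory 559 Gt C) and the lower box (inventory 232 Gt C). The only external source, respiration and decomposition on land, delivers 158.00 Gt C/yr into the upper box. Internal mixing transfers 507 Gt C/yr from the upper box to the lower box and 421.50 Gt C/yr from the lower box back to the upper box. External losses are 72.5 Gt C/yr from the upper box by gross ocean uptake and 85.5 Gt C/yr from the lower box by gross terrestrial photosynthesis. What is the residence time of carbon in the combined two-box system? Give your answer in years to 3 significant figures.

5.01 yr

For the system as a whole, the A↔B exchange is internal and contributes nothing to the throughput; only the external sinks remove mass.
M_total = 559 + 232 = 791.00 Gt C.
ΣF_external_out = 72.5 + 85.5 = 158.00 Gt C/yr.
τ = M_total / ΣF_ext = 791.00 / 158.00 = 5.006 yr.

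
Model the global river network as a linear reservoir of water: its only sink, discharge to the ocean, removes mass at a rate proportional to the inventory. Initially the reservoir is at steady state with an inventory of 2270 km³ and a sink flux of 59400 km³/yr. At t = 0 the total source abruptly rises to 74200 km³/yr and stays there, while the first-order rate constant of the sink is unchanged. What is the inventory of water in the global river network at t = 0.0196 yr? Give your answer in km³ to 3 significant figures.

2500 km³

Residence time τ = M₀/F₀ = 0.03822 yr. The eventual steady state is M_∞ = M₀·(F₁/F₀) = 2270 × 74200/59400 = 2835.6 km³.
The anomaly ΔM(t) = M(t) − M_∞ decays as ΔM₀·e^(−t/τ) with ΔM₀ = 2270 − 2835.6 = −565.6 km³.
At t = 0.0196 yr, e^(−t/τ) = e^(−0.5129) = 0.5988, so ΔM = −338.7 km³ and M = 2835.6 − 338.7 = 2496.9 km³.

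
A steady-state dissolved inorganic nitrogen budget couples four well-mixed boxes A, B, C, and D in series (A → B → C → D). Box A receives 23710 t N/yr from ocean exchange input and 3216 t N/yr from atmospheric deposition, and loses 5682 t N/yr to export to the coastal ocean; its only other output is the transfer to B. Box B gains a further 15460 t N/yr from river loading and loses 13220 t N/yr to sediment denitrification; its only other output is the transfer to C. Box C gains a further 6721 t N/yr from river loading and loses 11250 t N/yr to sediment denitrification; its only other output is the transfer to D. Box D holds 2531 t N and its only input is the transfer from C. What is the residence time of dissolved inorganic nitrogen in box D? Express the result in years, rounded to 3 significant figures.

Box A: F(A→B) = (23710 + 3216) − 5682 = 21244 t N/yr.
Box B: F(B→C) = (21244 + 15460) − 13220 = 23484 t N/yr.
Box C: F(C→D) = (23484 + 6721) − 11250 = 18955 t N/yr.
Box D throughput = its input = 18955 t N/yr; τ = 2531 / 18955 = 0.1335 yr.

0.134 yr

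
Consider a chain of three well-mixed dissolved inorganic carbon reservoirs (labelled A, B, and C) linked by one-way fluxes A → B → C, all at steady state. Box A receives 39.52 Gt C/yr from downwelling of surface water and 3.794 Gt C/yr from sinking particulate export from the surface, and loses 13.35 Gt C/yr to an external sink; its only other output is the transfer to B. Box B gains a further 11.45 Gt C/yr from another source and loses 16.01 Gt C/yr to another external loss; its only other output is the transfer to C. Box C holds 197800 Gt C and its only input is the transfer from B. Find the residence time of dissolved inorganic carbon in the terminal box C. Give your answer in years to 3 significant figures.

7790 yr

Box A: F(A→B) = (39.52 + 3.794) − 13.35 = 29.964 Gt C/yr.
Box B: F(B→C) = (29.964 + 11.45) − 16.01 = 25.404 Gt C/yr.
Box C throughput = its input = 25.404 Gt C/yr; τ = 197800 / 25.404 = 7786 yr.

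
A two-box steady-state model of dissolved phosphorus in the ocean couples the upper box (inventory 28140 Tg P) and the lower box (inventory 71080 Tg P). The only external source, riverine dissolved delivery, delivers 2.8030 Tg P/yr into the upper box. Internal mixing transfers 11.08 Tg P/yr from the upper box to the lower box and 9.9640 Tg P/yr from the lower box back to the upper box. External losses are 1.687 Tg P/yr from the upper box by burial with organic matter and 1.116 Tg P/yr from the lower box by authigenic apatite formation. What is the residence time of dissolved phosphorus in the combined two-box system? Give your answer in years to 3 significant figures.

For the system as a whole, the A↔B exchange is internal and contributes nothing to the throughput; only the external sinks remove mass.
M_total = 28140 + 71080 = 99220 Tg P.
ΣF_external_out = 1.687 + 1.116 = 2.8030 Tg P/yr.
τ = M_total / ΣF_ext = 99220 / 2.8030 = 35400 yr.

35400 yr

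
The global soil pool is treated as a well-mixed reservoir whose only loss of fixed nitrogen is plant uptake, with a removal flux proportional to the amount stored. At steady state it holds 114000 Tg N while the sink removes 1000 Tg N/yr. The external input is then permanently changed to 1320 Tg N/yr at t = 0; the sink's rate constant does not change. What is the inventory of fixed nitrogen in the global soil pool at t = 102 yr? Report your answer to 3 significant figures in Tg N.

τ = M₀/F₀ = 114000/1000 = 114.0 yr; rate constant k = 1/τ.
New steady state M_∞ = F₁/k = F₁·τ = 1320 × 114.0 = 150480 Tg N.
M(t) = M_∞ + (M₀ − M_∞)·e^(−t/τ); t/τ = 102/114.0 = 0.8947, so e^(−t/τ) = 0.4087.
M(t) = 150480 − 36480 × 0.4087 = 135570 Tg N.

136000 Tg N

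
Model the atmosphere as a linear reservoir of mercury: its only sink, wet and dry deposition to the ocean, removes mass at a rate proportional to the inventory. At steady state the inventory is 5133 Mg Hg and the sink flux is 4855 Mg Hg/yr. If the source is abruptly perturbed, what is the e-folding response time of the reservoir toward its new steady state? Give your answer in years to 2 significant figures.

1.1 yr

For a linear reservoir the response time equals the residence time τ = M/F.
τ = 5133 / 4855 = 1.057 yr.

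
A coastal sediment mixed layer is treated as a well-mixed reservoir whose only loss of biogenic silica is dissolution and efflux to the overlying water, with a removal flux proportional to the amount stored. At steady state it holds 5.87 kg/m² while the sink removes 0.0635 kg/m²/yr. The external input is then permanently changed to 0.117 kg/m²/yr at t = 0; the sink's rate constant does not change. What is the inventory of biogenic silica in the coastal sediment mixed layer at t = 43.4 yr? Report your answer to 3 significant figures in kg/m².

Residence time τ = M₀/F₀ = 92.44 yr. The eventual steady state is M_∞ = M₀·(F₁/F₀) = 5.87 × 0.117/0.0635 = 10.816 kg/m².
The anomaly ΔM(t) = M(t) − M_∞ decays as ΔM₀·e^(−t/τ) with ΔM₀ = 5.87 − 10.816 = −4.946 kg/m².
At t = 43.4 yr, e^(−t/τ) = e^(−0.4695) = 0.6253, so ΔM = −3.093 kg/m² and M = 10.816 − 3.093 = 7.7230 kg/m².

7.72 kg/m²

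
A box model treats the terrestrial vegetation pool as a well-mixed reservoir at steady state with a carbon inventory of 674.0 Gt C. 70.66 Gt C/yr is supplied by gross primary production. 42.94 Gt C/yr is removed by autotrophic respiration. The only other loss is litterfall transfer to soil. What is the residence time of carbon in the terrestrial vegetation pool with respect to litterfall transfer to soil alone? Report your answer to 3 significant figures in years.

At steady state ΣF_in = ΣF_out.
ΣF_in = 70.660 Gt C/yr.
Litterfall transfer to soil flux = ΣF_in − (42.94) = 70.660 − 42.94 = 27.72 Gt C/yr.
τ = M / F = 674.0 / 27.72 = 24.31 yr.

24.3 yr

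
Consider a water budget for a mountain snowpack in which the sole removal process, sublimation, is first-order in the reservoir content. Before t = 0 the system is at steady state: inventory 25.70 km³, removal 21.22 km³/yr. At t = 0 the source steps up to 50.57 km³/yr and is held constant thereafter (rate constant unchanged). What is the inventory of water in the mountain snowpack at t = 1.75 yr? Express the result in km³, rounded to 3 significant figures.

52.9 km³

τ = M₀/F₀ = 25.70/21.22 = 1.211 yr; rate constant k = 1/τ.
New steady state M_∞ = F₁/k = F₁·τ = 50.57 × 1.211 = 61.246 km³.
M(t) = M_∞ + (M₀ − M_∞)·e^(−t/τ); t/τ = 1.75/1.211 = 1.445, so e^(−t/τ) = 0.2358.
M(t) = 61.246 − 35.55 × 0.2358 = 52.866 km³.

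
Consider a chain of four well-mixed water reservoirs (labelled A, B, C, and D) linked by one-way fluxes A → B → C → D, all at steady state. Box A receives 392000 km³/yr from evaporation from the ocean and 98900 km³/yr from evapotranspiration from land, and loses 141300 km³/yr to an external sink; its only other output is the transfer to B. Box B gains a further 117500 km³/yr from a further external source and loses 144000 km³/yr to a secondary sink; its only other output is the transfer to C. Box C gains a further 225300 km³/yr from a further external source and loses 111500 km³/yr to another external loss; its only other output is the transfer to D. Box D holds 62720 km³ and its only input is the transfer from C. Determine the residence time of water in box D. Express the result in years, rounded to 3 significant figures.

Box A: F(A→B) = (392000 + 98900) − 141300 = 349600 km³/yr.
Box B: F(B→C) = (349600 + 117500) − 144000 = 323100 km³/yr.
Box C: F(C→D) = (323100 + 225300) − 111500 = 436900 km³/yr.
Box D throughput = its input = 436900 km³/yr; τ = 62720 / 436900 = 0.1436 yr.

0.144 yr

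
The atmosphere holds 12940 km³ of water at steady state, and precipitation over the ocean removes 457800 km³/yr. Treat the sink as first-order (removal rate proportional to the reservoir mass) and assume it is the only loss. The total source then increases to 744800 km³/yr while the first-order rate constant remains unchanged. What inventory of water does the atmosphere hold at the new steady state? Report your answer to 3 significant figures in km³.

Rate constant k = F/M = 457800 / 12940 = 35.38 yr⁻¹.
At the new steady state, source = k·M_new ⇒ M_new = 744800 / 35.38 = 21050 km³.
(Equivalently M_new = M × F_new/F_old = 12940 × 744800/457800.)

21100 km³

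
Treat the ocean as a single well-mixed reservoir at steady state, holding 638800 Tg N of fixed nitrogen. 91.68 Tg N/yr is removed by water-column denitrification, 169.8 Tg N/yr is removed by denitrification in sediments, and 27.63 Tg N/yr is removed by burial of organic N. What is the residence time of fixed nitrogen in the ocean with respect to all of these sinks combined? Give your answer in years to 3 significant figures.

2210 yr

Total removal flux = 91.68 + 169.8 + 27.63 = 289.11 Tg N/yr.
τ = M / ΣF_out = 638800 / 289.11 = 2210 yr.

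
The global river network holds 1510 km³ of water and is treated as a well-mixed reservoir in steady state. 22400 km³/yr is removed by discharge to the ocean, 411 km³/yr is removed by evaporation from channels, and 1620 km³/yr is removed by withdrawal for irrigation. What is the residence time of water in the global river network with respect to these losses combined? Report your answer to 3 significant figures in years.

Total removal = 22400 + 411.0 + 1620 = 24431 km³/yr.
τ = M / ΣF_out = 1510 / 24431 = 0.06181 yr.

0.0618 yr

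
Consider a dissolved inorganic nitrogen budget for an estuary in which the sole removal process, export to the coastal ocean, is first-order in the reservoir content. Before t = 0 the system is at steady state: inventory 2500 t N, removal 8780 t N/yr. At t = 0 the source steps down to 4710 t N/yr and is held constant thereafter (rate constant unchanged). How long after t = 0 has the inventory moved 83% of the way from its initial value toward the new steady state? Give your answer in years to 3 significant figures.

0.505 yr

τ = M₀/F₀ = 2500/8780 = 0.2847 yr.
The remaining gap fraction is e^(−t/τ); 83% covered ⇒ e^(−t/τ) = 0.170.
t = −τ ln(0.170) = 0.2847 × 1.772 = 0.5045 yr.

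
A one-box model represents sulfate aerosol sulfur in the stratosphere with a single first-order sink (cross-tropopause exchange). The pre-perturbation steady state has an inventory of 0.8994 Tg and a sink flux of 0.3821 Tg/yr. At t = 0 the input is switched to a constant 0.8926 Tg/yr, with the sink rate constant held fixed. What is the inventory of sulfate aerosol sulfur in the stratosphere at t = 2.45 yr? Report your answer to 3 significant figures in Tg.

The sink rate constant is k = F₀/M₀ = 0.3821/0.8994 = 0.4248 yr⁻¹.
Solving dM/dt = F₁ − kM with M(0) = M₀ gives M(t) = F₁/k + (M₀ − F₁/k)·e^(−kt).
F₁/k = 0.8926/0.4248 = 2.1010 Tg; kt = 0.4248 × 2.45 = 1.041, e^(−kt) = 0.3532.
M(2.45) = 2.1010 + (0.8994 − 2.1010) × 0.3532 = 2.1010 − 0.4244 = 1.6767 Tg.

1.68 Tg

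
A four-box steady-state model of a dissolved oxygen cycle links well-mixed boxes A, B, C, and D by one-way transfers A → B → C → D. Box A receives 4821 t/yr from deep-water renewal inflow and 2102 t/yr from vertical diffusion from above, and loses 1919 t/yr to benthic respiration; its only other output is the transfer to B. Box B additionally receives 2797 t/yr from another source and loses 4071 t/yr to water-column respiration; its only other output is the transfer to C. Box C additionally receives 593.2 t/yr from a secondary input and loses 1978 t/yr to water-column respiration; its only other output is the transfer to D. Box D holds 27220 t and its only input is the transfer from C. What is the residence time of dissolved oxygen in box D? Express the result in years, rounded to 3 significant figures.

Box A: F(A→B) = (4821 + 2102) − 1919 = 5004.0 t/yr.
Box B: F(B→C) = (5004.0 + 2797) − 4071 = 3730.0 t/yr.
Box C: F(C→D) = (3730.0 + 593.2) − 1978 = 2345.2 t/yr.
Box D throughput = its input = 2345.2 t/yr; τ = 27220 / 2345.2 = 11.61 yr.

11.6 yr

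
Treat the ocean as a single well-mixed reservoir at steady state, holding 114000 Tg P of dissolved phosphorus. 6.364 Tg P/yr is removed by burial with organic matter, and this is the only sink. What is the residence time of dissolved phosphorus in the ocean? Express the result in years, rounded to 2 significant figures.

τ = M / F = 114000 / 6.364 = 17910 yr.

18000 yr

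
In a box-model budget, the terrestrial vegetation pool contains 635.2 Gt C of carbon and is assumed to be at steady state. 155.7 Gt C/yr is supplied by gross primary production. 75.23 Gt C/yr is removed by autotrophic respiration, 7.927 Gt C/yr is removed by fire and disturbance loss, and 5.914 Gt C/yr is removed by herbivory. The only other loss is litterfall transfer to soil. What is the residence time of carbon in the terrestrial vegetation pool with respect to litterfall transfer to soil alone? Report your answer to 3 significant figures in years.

9.53 yr

At steady state ΣF_in = ΣF_out.
ΣF_in = 155.70 Gt C/yr.
Litterfall transfer to soil flux = ΣF_in − (75.23 + 7.927 + 5.914) = 155.70 − 89.07 = 66.63 Gt C/yr.
τ = M / F = 635.2 / 66.63 = 9.533 yr.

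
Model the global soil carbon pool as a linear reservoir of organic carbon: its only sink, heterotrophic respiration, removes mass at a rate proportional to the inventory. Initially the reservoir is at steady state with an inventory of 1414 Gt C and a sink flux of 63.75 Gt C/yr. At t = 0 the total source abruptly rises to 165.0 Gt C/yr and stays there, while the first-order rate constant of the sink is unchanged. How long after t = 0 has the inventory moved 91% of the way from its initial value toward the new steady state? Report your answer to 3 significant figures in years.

τ = M₀/F₀ = 1414/63.75 = 22.18 yr.
The remaining gap fraction is e^(−t/τ); 91% covered ⇒ e^(−t/τ) = 0.0900.
t = −τ ln(0.0900) = 22.18 × 2.408 = 53.41 yr.

53.4 yr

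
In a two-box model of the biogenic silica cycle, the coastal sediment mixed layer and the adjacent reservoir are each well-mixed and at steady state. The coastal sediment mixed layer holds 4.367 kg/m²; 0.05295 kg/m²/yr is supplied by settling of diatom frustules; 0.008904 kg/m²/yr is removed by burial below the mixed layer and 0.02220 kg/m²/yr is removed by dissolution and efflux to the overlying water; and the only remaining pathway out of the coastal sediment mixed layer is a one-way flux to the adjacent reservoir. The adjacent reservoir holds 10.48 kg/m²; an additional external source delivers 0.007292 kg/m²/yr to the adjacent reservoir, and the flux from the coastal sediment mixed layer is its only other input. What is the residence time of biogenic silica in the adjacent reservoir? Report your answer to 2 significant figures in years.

Balance the coastal sediment mixed layer: ΣF_in = 0.052950 kg/m²/yr.
Flux to the adjacent reservoir = ΣF_in − (0.008904 + 0.02220) = 0.021846 kg/m²/yr.
Total input to the adjacent reservoir = 0.021846 + 0.007292 = 0.029138 kg/m²/yr; at steady state this equals its total output.
τ = M / F = 10.48 / 0.029138 = 359.7 yr.

360 yr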